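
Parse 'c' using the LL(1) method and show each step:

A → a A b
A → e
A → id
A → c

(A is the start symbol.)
LL(1) parsing maintains a stack (initially the start symbol over $) and the input. At each step: if the stack top is a terminal, match it against the current input token; if it is a non-terminal N, replace it with the RHS of M[N, lookahead] (the unique production whose predict set contains the lookahead).

Stack is shown with the top on the left.

Stack  Input  Action
--------------------
A $    c $    output A → c
c $    c $    match 'c'
$      $      accept

The string is accepted.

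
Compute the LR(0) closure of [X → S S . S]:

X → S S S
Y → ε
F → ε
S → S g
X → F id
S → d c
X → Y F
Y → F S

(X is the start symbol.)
Start with: [X → S S . S]
  [X → S S . S] has the dot before S: add [S → . S g], [S → . d c]
No further items can be added.

CLOSURE = { [S → . S g], [S → . d c], [X → S S . S] }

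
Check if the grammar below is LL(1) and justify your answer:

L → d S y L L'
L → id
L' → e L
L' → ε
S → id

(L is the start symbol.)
Relevant sets:
  FOLLOW(L') = { $, 'e' }

For L:
  PREDICT(L → d S y L L') = { 'd' }
  PREDICT(L → id) = { 'id' }
For L':
  PREDICT(L' → e L) = { 'e' }
  PREDICT(L' → ε) = { $, 'e' }
S has a single production, so nothing to check there.

Conflict found: Predict set conflict for L': { 'e' }
The grammar is NOT LL(1).

Answer: No. Predict set conflict for L': { 'e' }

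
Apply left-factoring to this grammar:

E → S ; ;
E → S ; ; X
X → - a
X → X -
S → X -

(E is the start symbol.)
Left-factoring transforms A → αβ₁ | αβ₂ into A → αA' and A' → β₁ | β₂
(α is the longest common prefix among the alternatives). Repeat until
no nonterminal has two alternatives with a common prefix.

Round 1: E has alternatives sharing prefix 'S ; ;'. Introduce E': E → S ; ; E'
  Add: E' → ε
  Add: E' → X

No remaining common prefixes — done.

Resulting grammar:
E → S ; ; E'
E' → ε
E' → X
X → - a
X → X -
S → X -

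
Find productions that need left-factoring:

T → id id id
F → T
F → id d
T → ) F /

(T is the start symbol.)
Left-factoring is needed when two productions for the same non-terminal
share a common prefix on the right-hand side.

Productions for T:
  T → id id id
  T → ) F /
Productions for F:
  F → T
  F → id d

No common prefixes found.

Answer: No, left-factoring is not needed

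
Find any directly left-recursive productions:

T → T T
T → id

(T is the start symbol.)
Yes, T is left-recursive

Direct left recursion occurs when N → N α for some non-terminal N (the right-hand side begins with the left-hand side itself).

T → T T: LEFT RECURSIVE (starts with T)
T → id: starts with id

The grammar has direct left recursion on: T.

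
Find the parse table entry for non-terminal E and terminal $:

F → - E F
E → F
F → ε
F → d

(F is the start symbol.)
E → F

To find M[E, $], we find productions for E where $ is in the predict set (PREDICT(N → α) = (FIRST(α) \ {ε}) ∪ (FOLLOW(N) if α ⇒* ε)).

Relevant sets:
  FIRST(F) = { '-', 'd', ε }
  FOLLOW(E) = { $, '-', 'd' }

E → F: PREDICT = { $, '-', 'd' }
  $ is in predict set, so this production goes in M[E, $]

M[E, $] = E → F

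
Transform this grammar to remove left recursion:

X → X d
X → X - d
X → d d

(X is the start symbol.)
X is directly left-recursive. The standard transformation for
  A → A α₁ | ... | A α_m | β₁ | ... | β_n
is
  A  → β₁ A' | ... | β_n A'
  A' → α₁ A' | ... | α_m A' | ε

X → d d becomes X → d d X'
X → X d becomes X' → d X'
X → X - d becomes X' → - d X'
Add X' → ε

Resulting grammar:
X → d d X'
X' → d X'
X' → - d X'
X' → ε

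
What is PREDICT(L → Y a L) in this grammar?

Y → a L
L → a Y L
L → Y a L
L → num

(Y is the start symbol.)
PREDICT(L → Y a L) = (FIRST(RHS) \ {ε}) ∪ (FOLLOW(L) if ε ∈ FIRST(RHS), i.e. RHS ⇒* ε)
FIRST(Y) = { 'a' }
FIRST(Y a L) = { 'a' }
ε ∉ FIRST(Y a L), so FOLLOW(L) is not added.
PREDICT(L → Y a L) = { 'a' }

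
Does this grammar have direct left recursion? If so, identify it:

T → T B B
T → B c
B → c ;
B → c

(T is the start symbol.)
Direct left recursion occurs when N → N α for some non-terminal N (the right-hand side begins with the left-hand side itself).

T → T B B: LEFT RECURSIVE (starts with T)
T → B c: starts with B
B → c ;: starts with c
B → c: starts with c

The grammar has direct left recursion on: T.

Answer: Yes, T is left-recursive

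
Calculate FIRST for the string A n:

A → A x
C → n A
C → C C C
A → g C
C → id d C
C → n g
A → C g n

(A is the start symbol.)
FIRST sets of the non-terminals involved (from the grammar, by fixed-point iteration):
  FIRST(A) = { 'g', 'id', 'n' }

To compute FIRST(A n), process the symbols left to right:
Symbol A is a non-terminal. Add FIRST(A) \ {ε} = { 'g', 'id', 'n' }
A is not nullable (ε ∉ FIRST(A)), so stop here.
FIRST(A n) = { 'g', 'id', 'n' }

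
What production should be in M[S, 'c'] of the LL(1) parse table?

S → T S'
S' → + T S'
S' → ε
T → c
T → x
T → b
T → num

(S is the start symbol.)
S → T S'

To find M[S, 'c'], we find productions for S where 'c' is in the predict set (PREDICT(N → α) = (FIRST(α) \ {ε}) ∪ (FOLLOW(N) if α ⇒* ε)).

Relevant sets:
  FIRST(T) = { 'b', 'c', 'num', 'x' }

S → T S': PREDICT = { 'b', 'c', 'num', 'x' }
  'c' is in predict set, so this production goes in M[S, 'c']

M[S, 'c'] = S → T S'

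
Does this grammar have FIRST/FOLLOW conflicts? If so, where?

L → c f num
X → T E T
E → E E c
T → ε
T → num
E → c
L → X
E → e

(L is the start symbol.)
Nullable non-terminals: T.

T: nullable alternative(s) T → ε; FOLLOW(T) = { $, 'c', 'e' }
  T → ε: FIRST \ {ε} = { } — this is the only nullable alternative, skip
  T → num: FIRST \ {ε} = { 'num' } — disjoint from FOLLOW(T)

E, L, X have no nullable alternative, so no FIRST/FOLLOW check is needed there.

No FIRST/FOLLOW conflicts found.

Answer: No FIRST/FOLLOW conflicts.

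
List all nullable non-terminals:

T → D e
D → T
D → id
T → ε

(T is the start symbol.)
{ 'D', 'T' }

ε-productions: T → ε
So T is immediately nullable.
D → T: every symbol on the right is nullable, so D is nullable too.
Every non-terminal is now nullable.
Nullable = { 'D', 'T' }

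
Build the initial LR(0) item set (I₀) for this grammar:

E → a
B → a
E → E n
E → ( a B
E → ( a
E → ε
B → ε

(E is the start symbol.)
First, augment the grammar with E' → E
I₀ = CLOSURE({ [E' → . E] }):
  [E' → . E] has the dot before E: add [E → . a], [E → . E n], [E → . ( a B], [E → . ( a], [E → .]
No further items can be added.

I₀ = { [E → . ( a B], [E → . ( a], [E → . E n], [E → . a], [E → .], [E' → . E] }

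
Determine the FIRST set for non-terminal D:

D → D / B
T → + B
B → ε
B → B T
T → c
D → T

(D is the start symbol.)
To compute FIRST(D), examine every production with D on the left-hand side, reading each right-hand side left to right until a non-nullable symbol is reached.

FIRST sets of the other non-terminals involved (by the same procedure, iterated to a fixed point):
  FIRST(T) = { '+', 'c' }

From D → D / B:
  - D is the symbol being defined: contributes nothing new
    D is not nullable, so stop
From D → T:
  - T is a non-terminal: add FIRST(T) \ {ε} = { '+', 'c' }
    T is not nullable, so stop

Collecting: FIRST(D) = { '+', 'c' }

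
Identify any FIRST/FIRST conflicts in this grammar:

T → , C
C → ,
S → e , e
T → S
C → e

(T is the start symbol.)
No FIRST/FIRST conflicts.

A FIRST/FIRST conflict occurs when two productions N → α and N → β for the same non-terminal have FIRST(α) ∩ FIRST(β) ≠ ∅ (with ε ∈ FIRST of a nullable right-hand side, so two nullable alternatives also conflict).

FIRST sets of the non-terminals at (or reachable through a nullable prefix from) the front of some alternative:
  FIRST(S) = { 'e' }

Productions for T:
  T → , C: FIRST = { ',' }
  T → S: FIRST = { 'e' }
Productions for C:
  C → ,: FIRST = { ',' }
  C → e: FIRST = { 'e' }
S has only one production, so no FIRST/FIRST conflict is possible there.

All alternatives of each non-terminal have pairwise disjoint FIRST sets.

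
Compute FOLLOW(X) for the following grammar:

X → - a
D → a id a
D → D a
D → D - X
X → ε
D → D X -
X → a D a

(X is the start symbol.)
X is the start symbol, so $ ∈ FOLLOW(X).
In D → D - X: X is at the end, add FOLLOW(D)
In D → D X -: X is followed by '-', add FIRST('-') \ {ε} = { '-' }

The FOLLOW sets referred to above (computed the same way, to a fixed point):
  FOLLOW(D) = { '-', 'a' }

Taking the union: FOLLOW(X) = { $, '-', 'a' }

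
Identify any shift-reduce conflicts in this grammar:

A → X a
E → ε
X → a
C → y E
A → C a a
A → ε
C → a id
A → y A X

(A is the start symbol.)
Yes — I0: [A → .] vs [A → . y A X]; I4: [X → a .] vs [C → a . id]; I5: [A → .] vs [A → . y A X]

Augment with A' → A and build the canonical LR(0) collection (I0 = CLOSURE({[A' → . A]}), then GOTO on every symbol after a dot until no new states appear). It has 14 states:
  I0: { [A → . C a a], [A → . X a], [A → . y A X], [A → .], [A' → . A], [C → . a id], [C → . y E], [X → . a] }  — shift, reduce
  I1: { [A' → A .] }  — accept
  I2: { [A → C . a a] }  — shift
  I3: { [A → X . a] }  — shift
  I4: { [C → a . id], [X → a .] }  — shift, reduce
  I5: { [A → . C a a], [A → . X a], [A → . y A X], [A → .], [A → y . A X], [C → . a id], [C → . y E], [C → y . E], [E → .], [X → . a] }  — shift, 2 reduces
  I6: { [A → y A . X], [X → . a] }  — shift
  I7: { [C → y E .] }  — reduce
  I8: { [A → y A X .] }  — reduce
  I9: { [X → a .] }  — reduce
  I10: { [C → a id .] }  — reduce
  I11: { [A → X a .] }  — reduce
  I12: { [A → C a . a] }  — shift
  I13: { [A → C a a .] }  — reduce

I0 contains reduce item [A → .] and shift items [A → . y A X], [C → . a id], [C → . y E], [X → . a] — shift-reduce conflict.
I4 contains reduce item [X → a .] and shift item [C → a . id] — shift-reduce conflict.
I5 contains reduce items [A → .], [E → .] and shift items [A → . y A X], [C → . a id], [C → . y E], [X → . a] — shift-reduce conflict.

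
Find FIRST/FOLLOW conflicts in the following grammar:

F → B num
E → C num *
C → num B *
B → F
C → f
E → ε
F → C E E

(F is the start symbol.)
Yes. E → C num '*' with FOLLOW(E) on { 'f', 'num' }

Nullable non-terminals: E.
FIRST sets used below: FIRST(C) = { 'f', 'num' }

E: nullable alternative(s) E → ε; FOLLOW(E) = { $, '*', 'f', 'num' }
  E → C num *: FIRST \ {ε} = { 'f', 'num' } — overlaps FOLLOW(E) on { 'f', 'num' }: CONFLICT
  E → ε: FIRST \ {ε} = { } — this is the only nullable alternative, skip

B, C, F have no nullable alternative, so no FIRST/FOLLOW check is needed there.

So the grammar has 1 FIRST/FOLLOW conflict (marked CONFLICT above).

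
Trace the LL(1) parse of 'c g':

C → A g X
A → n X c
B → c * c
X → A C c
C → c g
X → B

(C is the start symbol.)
LL(1) parsing maintains a stack (initially the start symbol over $) and the input. At each step: if the stack top is a terminal, match it against the current input token; if it is a non-terminal N, replace it with the RHS of M[N, lookahead] (the unique production whose predict set contains the lookahead).

Stack is shown with the top on the left.

Stack  Input  Action
--------------------
C $    c g $  output C → c g
c g $  c g $  match 'c'
g $    g $    match 'g'
$      $      accept

The string is accepted.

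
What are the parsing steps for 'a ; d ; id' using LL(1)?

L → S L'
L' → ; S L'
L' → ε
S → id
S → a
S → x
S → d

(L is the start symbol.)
LL(1) parsing maintains a stack (initially the start symbol over $) and the input. At each step: if the stack top is a terminal, match it against the current input token; if it is a non-terminal N, replace it with the RHS of M[N, lookahead] (the unique production whose predict set contains the lookahead).

Stack is shown with the top on the left.

Stack     Input         Action
------------------------------
L $       a ; d ; id $  output L → S L'
S L' $    a ; d ; id $  output S → a
a L' $    a ; d ; id $  match 'a'
L' $      ; d ; id $    output L' → ; S L'
; S L' $  ; d ; id $    match ';'
S L' $    d ; id $      output S → d
d L' $    d ; id $      match 'd'
L' $      ; id $        output L' → ; S L'
; S L' $  ; id $        match ';'
S L' $    id $          output S → id
id L' $   id $          match 'id'
L' $      $             output L' → ε
$         $             accept

The string is accepted.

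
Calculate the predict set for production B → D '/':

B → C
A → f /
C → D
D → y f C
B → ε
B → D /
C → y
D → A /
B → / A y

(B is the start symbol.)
{ 'f', 'y' }

PREDICT(B → D '/') = (FIRST(RHS) \ {ε}) ∪ (FOLLOW(B) if ε ∈ FIRST(RHS), i.e. RHS ⇒* ε)
FIRST(D) = { 'f', 'y' }
FIRST(D '/') = { 'f', 'y' }
ε ∉ FIRST(D '/'), so FOLLOW(B) is not added.
PREDICT(B → D '/') = { 'f', 'y' }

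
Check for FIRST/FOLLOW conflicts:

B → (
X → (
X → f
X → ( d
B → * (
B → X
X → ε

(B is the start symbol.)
No FIRST/FOLLOW conflicts.

A FIRST/FOLLOW conflict occurs when a non-terminal N has a nullable alternative N → β (β ⇒* ε) and another alternative N → α with FIRST(α) ∩ FOLLOW(N) ≠ ∅: on such a lookahead the parser cannot decide between expanding α and letting N vanish via β.

Nullable non-terminals: B, X.
FIRST sets used below: FIRST(X) = { '(', 'f', ε }

B: nullable alternative(s) B → X; FOLLOW(B) = { $ }
  B → (: FIRST \ {ε} = { '(' } — disjoint from FOLLOW(B)
  B → * (: FIRST \ {ε} = { '*' } — disjoint from FOLLOW(B)
  B → X: FIRST \ {ε} = { '(', 'f' } — this is the only nullable alternative, skip

X: nullable alternative(s) X → ε; FOLLOW(X) = { $ }
  X → (: FIRST \ {ε} = { '(' } — disjoint from FOLLOW(X)
  X → f: FIRST \ {ε} = { 'f' } — disjoint from FOLLOW(X)
  X → ( d: FIRST \ {ε} = { '(' } — disjoint from FOLLOW(X)
  X → ε: FIRST \ {ε} = { } — this is the only nullable alternative, skip

No FIRST/FOLLOW conflicts found.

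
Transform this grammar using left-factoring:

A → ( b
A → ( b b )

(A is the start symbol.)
A → ( b A'
A' → ε
A' → b )

Left-factoring transforms A → αβ₁ | αβ₂ into A → αA' and A' → β₁ | β₂
(α is the longest common prefix among the alternatives). Repeat until
no nonterminal has two alternatives with a common prefix.

Round 1: A has alternatives sharing prefix '( b'. Introduce A': A → ( b A'
  Add: A' → ε
  Add: A' → b )

No remaining common prefixes — done.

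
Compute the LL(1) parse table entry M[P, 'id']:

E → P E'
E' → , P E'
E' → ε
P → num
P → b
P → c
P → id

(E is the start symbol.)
P → id

To find M[P, 'id'], we find productions for P where 'id' is in the predict set (PREDICT(N → α) = (FIRST(α) \ {ε}) ∪ (FOLLOW(N) if α ⇒* ε)).

P → num: PREDICT = { 'num' }
P → b: PREDICT = { 'b' }
P → c: PREDICT = { 'c' }
P → id: PREDICT = { 'id' }
  'id' is in predict set, so this production goes in M[P, 'id']

M[P, 'id'] = P → id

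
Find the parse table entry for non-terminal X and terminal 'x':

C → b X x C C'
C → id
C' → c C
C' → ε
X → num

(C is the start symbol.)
To find M[X, 'x'], we find productions for X where 'x' is in the predict set (PREDICT(N → α) = (FIRST(α) \ {ε}) ∪ (FOLLOW(N) if α ⇒* ε)).

X → num: PREDICT = { 'num' }

M[X, 'x'] is empty (no production applies)

Answer: Empty (error entry)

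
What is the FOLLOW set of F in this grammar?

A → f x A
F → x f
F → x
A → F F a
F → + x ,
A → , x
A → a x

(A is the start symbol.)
{ '+', 'a', 'x' }

In A → F F a: F is followed by F a, add FIRST(F a) \ {ε} = { '+', 'x' }
In A → F F a: F is followed by a, add FIRST(a) \ {ε} = { 'a' }

Taking the union: FOLLOW(F) = { '+', 'a', 'x' }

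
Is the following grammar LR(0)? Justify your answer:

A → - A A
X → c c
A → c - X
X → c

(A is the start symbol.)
No. Shift-reduce conflict between [X → c .] and [X → c . c]

A grammar is LR(0) if no state in the canonical LR(0) collection has:
  - both a shift item (dot before a terminal) and a complete item (shift-reduce conflict), or
  - two or more complete items (reduce-reduce conflict; the accept item [A' → A .] counts as a complete item here).

Augment with A' → A and build the canonical LR(0) collection (I0 = CLOSURE({[A' → . A]}), then GOTO on every symbol after a dot until no new states appear). It has 10 states:
  I0: { [A → . - A A], [A → . c - X], [A' → . A] }  — shift
  I1: { [A → - . A A], [A → . - A A], [A → . c - X] }  — shift
  I2: { [A' → A .] }  — accept
  I3: { [A → c . - X] }  — shift
  I4: { [A → c - . X], [X → . c c], [X → . c] }  — shift
  I5: { [A → c - X .] }  — reduce
  I6: { [X → c . c], [X → c .] }  — shift, reduce
  I7: { [X → c c .] }  — reduce
  I8: { [A → - A . A], [A → . - A A], [A → . c - X] }  — shift
  I9: { [A → - A A .] }  — reduce

Conflict in state I6:
  Shift-reduce conflict between [X → c .] and [X → c . c]
So the grammar is NOT LR(0).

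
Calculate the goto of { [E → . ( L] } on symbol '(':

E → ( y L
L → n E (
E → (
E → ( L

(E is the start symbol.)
{ [E → ( . L], [L → . n E (] }

GOTO(I, '(') = CLOSURE({ [A → αX.β] : [A → α.Xβ] ∈ I, X = '(' })

Items with dot before '(', with the dot advanced:
  [E → . ( L] → [E → ( . L]
Closure of the advanced items:
  [E → ( . L] has the dot before L: add [L → . n E (]

GOTO = { [E → ( . L], [L → . n E (] }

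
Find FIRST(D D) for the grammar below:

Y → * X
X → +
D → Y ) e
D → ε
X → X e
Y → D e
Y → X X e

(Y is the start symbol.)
FIRST sets of the non-terminals involved (from the grammar, by fixed-point iteration):
  FIRST(D) = { '*', '+', 'e', ε }

To compute FIRST(D D), process the symbols left to right:
Symbol D is a non-terminal. Add FIRST(D) \ {ε} = { '*', '+', 'e' }
D is nullable (ε ∈ FIRST(D)), continue to the next symbol.
Symbol D is a non-terminal. Add FIRST(D) \ {ε} = { '*', '+', 'e' }
D is nullable (ε ∈ FIRST(D)), continue to the next symbol.
All symbols are nullable, so ε is in the result.
FIRST(D D) = { '*', '+', 'e', ε }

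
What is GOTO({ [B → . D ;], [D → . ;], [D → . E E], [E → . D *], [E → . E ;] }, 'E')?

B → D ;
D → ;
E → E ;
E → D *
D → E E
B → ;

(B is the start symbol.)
GOTO(I, 'E') = CLOSURE({ [A → αX.β] : [A → α.Xβ] ∈ I, X = 'E' })

Items with dot before 'E', with the dot advanced:
  [D → . E E] → [D → E . E]
  [E → . E ;] → [E → E . ;]
Closure of the advanced items:
  [D → E . E] has the dot before E: add [E → . E ;], [E → . D *]
  [E → . D *] has the dot before D: add [D → . ;], [D → . E E]

GOTO = { [D → . ;], [D → . E E], [D → E . E], [E → . D *], [E → . E ;], [E → E . ;] }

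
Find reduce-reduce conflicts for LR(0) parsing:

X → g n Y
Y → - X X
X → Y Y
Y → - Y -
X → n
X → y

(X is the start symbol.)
Augment with X' → X and build the canonical LR(0) collection (I0 = CLOSURE({[X' → . X]}), then GOTO on every symbol after a dot until no new states appear). It has 14 states:
  I0: { [X → . Y Y], [X → . g n Y], [X → . n], [X → . y], [X' → . X], [Y → . - X X], [Y → . - Y -] }  — shift
  I1: { [X → . Y Y], [X → . g n Y], [X → . n], [X → . y], [Y → - . X X], [Y → - . Y -], [Y → . - X X], [Y → . - Y -] }  — shift
  I2: { [X' → X .] }  — accept
  I3: { [X → Y . Y], [Y → . - X X], [Y → . - Y -] }  — shift
  I4: { [X → g . n Y] }  — shift
  I5: { [X → n .] }  — reduce
  I6: { [X → y .] }  — reduce
  I7: { [X → g n . Y], [Y → . - X X], [Y → . - Y -] }  — shift
  I8: { [X → g n Y .] }  — reduce
  I9: { [X → Y Y .] }  — reduce
  I10: { [X → . Y Y], [X → . g n Y], [X → . n], [X → . y], [Y → - X . X], [Y → . - X X], [Y → . - Y -] }  — shift
  I11: { [X → Y . Y], [Y → - Y . -], [Y → . - X X], [Y → . - Y -] }  — shift
  I12: { [X → . Y Y], [X → . g n Y], [X → . n], [X → . y], [Y → - . X X], [Y → - . Y -], [Y → - Y - .], [Y → . - X X], [Y → . - Y -] }  — shift, reduce
  I13: { [Y → - X X .] }  — reduce

No state contains more than one complete item.

Answer: No reduce-reduce conflicts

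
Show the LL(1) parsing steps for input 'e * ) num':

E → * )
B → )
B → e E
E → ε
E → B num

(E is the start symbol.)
LL(1) parsing maintains a stack (initially the start symbol over $) and the input. At each step: if the stack top is a terminal, match it against the current input token; if it is a non-terminal N, replace it with the RHS of M[N, lookahead] (the unique production whose predict set contains the lookahead).

Stack is shown with the top on the left.

Stack      Input        Action
------------------------------
E $        e * ) num $  output E → B num
B num $    e * ) num $  output B → e E
e E num $  e * ) num $  match 'e'
E num $    * ) num $    output E → * )
* ) num $  * ) num $    match '*'
) num $    ) num $      match ')'
num $      num $        match 'num'
$          $            accept

The string is accepted.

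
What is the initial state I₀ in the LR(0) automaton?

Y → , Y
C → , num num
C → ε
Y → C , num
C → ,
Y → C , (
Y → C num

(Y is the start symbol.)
First, augment the grammar with Y' → Y
I₀ = CLOSURE({ [Y' → . Y] }):
  [Y' → . Y] has the dot before Y: add [Y → . , Y], [Y → . C , num], [Y → . C , (], [Y → . C num]
  [Y → . C , num] has the dot before C: add [C → . , num num], [C → .], [C → . ,]
No further items can be added.

I₀ = { [C → . , num num], [C → . ,], [C → .], [Y → . , Y], [Y → . C , (], [Y → . C , num], [Y → . C num], [Y' → . Y] }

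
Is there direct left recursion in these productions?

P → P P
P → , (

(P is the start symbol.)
Yes, P is left-recursive

Direct left recursion occurs when N → N α for some non-terminal N (the right-hand side begins with the left-hand side itself).

P → P P: LEFT RECURSIVE (starts with P)
P → , (: starts with ','

The grammar has direct left recursion on: P.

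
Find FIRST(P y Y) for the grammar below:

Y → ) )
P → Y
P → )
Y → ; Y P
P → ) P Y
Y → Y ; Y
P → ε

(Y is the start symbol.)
FIRST sets of the non-terminals involved (from the grammar, by fixed-point iteration):
  FIRST(P) = { ')', ';', ε }

To compute FIRST(P y Y), process the symbols left to right:
Symbol P is a non-terminal. Add FIRST(P) \ {ε} = { ')', ';' }
P is nullable (ε ∈ FIRST(P)), continue to the next symbol.
Symbol y is a terminal. Add 'y' and stop.
FIRST(P y Y) = { ')', ';', 'y' }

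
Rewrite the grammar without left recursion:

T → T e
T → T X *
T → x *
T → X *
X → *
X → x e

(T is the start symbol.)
T → x * T'
T → X * T'
T' → e T'
T' → X * T'
T' → ε
X → *
X → x e

T is directly left-recursive. The standard transformation for
  A → A α₁ | ... | A α_m | β₁ | ... | β_n
is
  A  → β₁ A' | ... | β_n A'
  A' → α₁ A' | ... | α_m A' | ε

T → x * becomes T → x * T'
T → X * becomes T → X * T'
T → T e becomes T' → e T'
T → T X * becomes T' → X * T'
Add T' → ε

Productions for other non-terminals are unchanged:
  X → *
  X → x e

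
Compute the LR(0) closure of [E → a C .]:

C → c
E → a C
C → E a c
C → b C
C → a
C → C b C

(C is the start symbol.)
Start with: [E → a C .]
The dot is at the end, so nothing is added.

CLOSURE = { [E → a C .] }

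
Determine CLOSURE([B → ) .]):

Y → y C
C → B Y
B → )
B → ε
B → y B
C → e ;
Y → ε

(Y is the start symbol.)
To compute CLOSURE, for each item [A → α.Bβ] where B is a non-terminal, add [B → .γ] for all productions B → γ; repeat for the newly added items until nothing changes.

Start with: [B → ) .]
The dot is at the end, so nothing is added.

CLOSURE = { [B → ) .] }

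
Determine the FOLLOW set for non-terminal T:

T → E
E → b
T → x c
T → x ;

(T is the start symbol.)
To compute FOLLOW(T), find every occurrence of T on a right-hand side N → α T β: add FIRST(β) \ {ε}, and if β is empty or nullable also add FOLLOW(N). Iterate to a fixed point.

T is the start symbol, so $ ∈ FOLLOW(T).
T does not occur on any right-hand side.

Taking the union: FOLLOW(T) = { $ }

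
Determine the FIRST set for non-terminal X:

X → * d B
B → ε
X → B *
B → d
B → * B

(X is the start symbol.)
To compute FIRST(X), examine every production with X on the left-hand side, reading each right-hand side left to right until a non-nullable symbol is reached.

FIRST sets of the other non-terminals involved (by the same procedure, iterated to a fixed point):
  FIRST(B) = { '*', 'd', ε }

From X → * d B:
  - '*' is a terminal: add '*' and stop
From X → B *:
  - B is a non-terminal: add FIRST(B) \ {ε} = { '*', 'd' }
    B is nullable, so continue to the next symbol
  - '*' is a terminal: add '*' and stop

Collecting: FIRST(X) = { '*', 'd' }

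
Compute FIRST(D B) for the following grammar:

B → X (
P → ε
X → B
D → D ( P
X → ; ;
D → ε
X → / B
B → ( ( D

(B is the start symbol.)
{ '(', '/', ';' }

FIRST sets of the non-terminals involved (from the grammar, by fixed-point iteration):
  FIRST(D) = { '(', ε }
  FIRST(B) = { '(', '/', ';' }

To compute FIRST(D B), process the symbols left to right:
Symbol D is a non-terminal. Add FIRST(D) \ {ε} = { '(' }
D is nullable (ε ∈ FIRST(D)), continue to the next symbol.
Symbol B is a non-terminal. Add FIRST(B) \ {ε} = { '(', '/', ';' }
B is not nullable (ε ∉ FIRST(B)), so stop here.
FIRST(D B) = { '(', '/', ';' }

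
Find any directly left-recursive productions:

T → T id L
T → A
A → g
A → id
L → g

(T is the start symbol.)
Direct left recursion occurs when N → N α for some non-terminal N (the right-hand side begins with the left-hand side itself).

T → T id L: LEFT RECURSIVE (starts with T)
T → A: starts with A
A → g: starts with g
A → id: starts with id
L → g: starts with g

The grammar has direct left recursion on: T.

Answer: Yes, T is left-recursive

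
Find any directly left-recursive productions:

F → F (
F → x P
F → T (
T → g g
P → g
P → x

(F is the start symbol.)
Direct left recursion occurs when N → N α for some non-terminal N (the right-hand side begins with the left-hand side itself).

F → F (: LEFT RECURSIVE (starts with F)
F → x P: starts with x
F → T (: starts with T
T → g g: starts with g
P → g: starts with g
P → x: starts with x

The grammar has direct left recursion on: F.

Answer: Yes, F is left-recursive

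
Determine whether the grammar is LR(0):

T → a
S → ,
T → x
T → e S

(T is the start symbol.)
A grammar is LR(0) if no state in the canonical LR(0) collection has:
  - both a shift item (dot before a terminal) and a complete item (shift-reduce conflict), or
  - two or more complete items (reduce-reduce conflict; the accept item [T' → T .] counts as a complete item here).

Augment with T' → T and build the canonical LR(0) collection (I0 = CLOSURE({[T' → . T]}), then GOTO on every symbol after a dot until no new states appear). It has 7 states:
  I0: { [T → . a], [T → . e S], [T → . x], [T' → . T] }  — shift
  I1: { [T' → T .] }  — accept
  I2: { [T → a .] }  — reduce
  I3: { [S → . ,], [T → e . S] }  — shift
  I4: { [T → x .] }  — reduce
  I5: { [S → , .] }  — reduce
  I6: { [T → e S .] }  — reduce

Every state is either a pure shift/goto state or contains exactly one complete item and nothing to shift — no conflicts. The grammar is LR(0).

Answer: Yes, the grammar is LR(0)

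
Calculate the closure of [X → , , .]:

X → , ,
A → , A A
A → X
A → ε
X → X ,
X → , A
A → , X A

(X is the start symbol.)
To compute CLOSURE, for each item [A → α.Bβ] where B is a non-terminal, add [B → .γ] for all productions B → γ; repeat for the newly added items until nothing changes.

Start with: [X → , , .]
The dot is at the end, so nothing is added.

CLOSURE = { [X → , , .] }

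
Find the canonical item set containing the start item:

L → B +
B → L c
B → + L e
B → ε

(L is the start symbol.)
First, augment the grammar with L' → L
I₀ = CLOSURE({ [L' → . L] }):
  [L' → . L] has the dot before L: add [L → . B +]
  [L → . B +] has the dot before B: add [B → . L c], [B → . + L e], [B → .]
No further items can be added.

I₀ = { [B → . + L e], [B → . L c], [B → .], [L → . B +], [L' → . L] }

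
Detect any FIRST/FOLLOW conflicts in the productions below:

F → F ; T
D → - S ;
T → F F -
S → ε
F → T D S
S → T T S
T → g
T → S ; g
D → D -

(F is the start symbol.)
Yes. S → T T S with FOLLOW(S) on { ';', 'g' }

A FIRST/FOLLOW conflict occurs when a non-terminal N has a nullable alternative N → β (β ⇒* ε) and another alternative N → α with FIRST(α) ∩ FOLLOW(N) ≠ ∅: on such a lookahead the parser cannot decide between expanding α and letting N vanish via β.

Nullable non-terminals: S.
FIRST sets used below: FIRST(T) = { ';', 'g' }

S: nullable alternative(s) S → ε; FOLLOW(S) = { $, '-', ';', 'g' }
  S → ε: FIRST \ {ε} = { } — this is the only nullable alternative, skip
  S → T T S: FIRST \ {ε} = { ';', 'g' } — overlaps FOLLOW(S) on { ';', 'g' }: CONFLICT

D, F, T have no nullable alternative, so no FIRST/FOLLOW check is needed there.

So the grammar has 1 FIRST/FOLLOW conflict (marked CONFLICT above).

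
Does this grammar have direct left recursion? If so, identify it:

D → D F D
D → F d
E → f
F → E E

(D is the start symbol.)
Yes, D is left-recursive

D → D F D: LEFT RECURSIVE (starts with D)
D → F d: starts with F
E → f: starts with f
F → E E: starts with E

The grammar has direct left recursion on: D.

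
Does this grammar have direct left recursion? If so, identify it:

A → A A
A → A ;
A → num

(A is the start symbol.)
Yes, A is left-recursive

A → A A: LEFT RECURSIVE (starts with A)
A → A ;: LEFT RECURSIVE (starts with A)
A → num: starts with num

The grammar has direct left recursion on: A.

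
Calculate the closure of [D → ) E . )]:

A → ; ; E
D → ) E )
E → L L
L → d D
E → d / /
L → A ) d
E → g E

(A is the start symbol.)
Start with: [D → ) E . )]
The dot precedes the terminal ')', so nothing is added.

CLOSURE = { [D → ) E . )] }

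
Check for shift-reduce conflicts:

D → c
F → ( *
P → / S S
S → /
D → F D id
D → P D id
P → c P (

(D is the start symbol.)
Augment with D' → D and build the canonical LR(0) collection (I0 = CLOSURE({[D' → . D]}), then GOTO on every symbol after a dot until no new states appear). It has 18 states:
  I0: { [D → . F D id], [D → . P D id], [D → . c], [D' → . D], [F → . ( *], [P → . / S S], [P → . c P (] }  — shift
  I1: { [F → ( . *] }  — shift
  I2: { [P → / . S S], [S → . /] }  — shift
  I3: { [D' → D .] }  — accept
  I4: { [D → . F D id], [D → . P D id], [D → . c], [D → F . D id], [F → . ( *], [P → . / S S], [P → . c P (] }  — shift
  I5: { [D → . F D id], [D → . P D id], [D → . c], [D → P . D id], [F → . ( *], [P → . / S S], [P → . c P (] }  — shift
  I6: { [D → c .], [P → . / S S], [P → . c P (], [P → c . P (] }  — shift, reduce
  I7: { [P → c P . (] }  — shift
  I8: { [P → . / S S], [P → . c P (], [P → c . P (] }  — shift
  I9: { [P → c P ( .] }  — reduce
  I10: { [D → P D . id] }  — shift
  I11: { [D → P D id .] }  — reduce
  I12: { [D → F D . id] }  — shift
  I13: { [D → F D id .] }  — reduce
  I14: { [S → / .] }  — reduce
  I15: { [P → / S . S], [S → . /] }  — shift
  I16: { [P → / S S .] }  — reduce
  I17: { [F → ( * .] }  — reduce

I6 contains reduce item [D → c .] and shift items [P → . / S S], [P → . c P (] — shift-reduce conflict.

Answer: Yes — I6: [D → c .] vs [P → . / S S]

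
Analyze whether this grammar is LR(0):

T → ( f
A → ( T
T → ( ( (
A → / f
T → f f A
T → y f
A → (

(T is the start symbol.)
No. Shift-reduce conflict between [A → ( .] and [T → . ( ( (]

A grammar is LR(0) if no state in the canonical LR(0) collection has:
  - both a shift item (dot before a terminal) and a complete item (shift-reduce conflict), or
  - two or more complete items (reduce-reduce conflict; the accept item [T' → T .] counts as a complete item here).

Augment with T' → T and build the canonical LR(0) collection (I0 = CLOSURE({[T' → . T]}), then GOTO on every symbol after a dot until no new states appear). It has 15 states:
  I0: { [T → . ( ( (], [T → . ( f], [T → . f f A], [T → . y f], [T' → . T] }  — shift
  I1: { [T → ( . ( (], [T → ( . f] }  — shift
  I2: { [T' → T .] }  — accept
  I3: { [T → f . f A] }  — shift
  I4: { [T → y . f] }  — shift
  I5: { [T → y f .] }  — reduce
  I6: { [A → . ( T], [A → . (], [A → . / f], [T → f f . A] }  — shift
  I7: { [A → ( . T], [A → ( .], [T → . ( ( (], [T → . ( f], [T → . f f A], [T → . y f] }  — shift, reduce
  I8: { [A → / . f] }  — shift
  I9: { [T → f f A .] }  — reduce
  I10: { [A → / f .] }  — reduce
  I11: { [A → ( T .] }  — reduce
  I12: { [T → ( ( . (] }  — shift
  I13: { [T → ( f .] }  — reduce
  I14: { [T → ( ( ( .] }  — reduce

Conflict in state I7:
  Shift-reduce conflict between [A → ( .] and [T → . ( ( (]
So the grammar is NOT LR(0).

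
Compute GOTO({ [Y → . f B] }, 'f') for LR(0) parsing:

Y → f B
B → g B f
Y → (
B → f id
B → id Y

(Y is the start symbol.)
GOTO(I, 'f') = CLOSURE({ [A → αX.β] : [A → α.Xβ] ∈ I, X = 'f' })

Items with dot before 'f', with the dot advanced:
  [Y → . f B] → [Y → f . B]
Closure of the advanced items:
  [Y → f . B] has the dot before B: add [B → . g B f], [B → . f id], [B → . id Y]

GOTO = { [B → . f id], [B → . g B f], [B → . id Y], [Y → f . B] }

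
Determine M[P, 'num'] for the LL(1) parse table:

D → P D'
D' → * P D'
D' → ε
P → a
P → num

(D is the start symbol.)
P → num

To find M[P, 'num'], we find productions for P where 'num' is in the predict set (PREDICT(N → α) = (FIRST(α) \ {ε}) ∪ (FOLLOW(N) if α ⇒* ε)).

P → a: PREDICT = { 'a' }
P → num: PREDICT = { 'num' }
  'num' is in predict set, so this production goes in M[P, 'num']

M[P, 'num'] = P → num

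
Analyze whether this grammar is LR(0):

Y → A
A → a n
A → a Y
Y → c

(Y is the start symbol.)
Augment with Y' → Y and build the canonical LR(0) collection (I0 = CLOSURE({[Y' → . Y]}), then GOTO on every symbol after a dot until no new states appear). It has 7 states:
  I0: { [A → . a Y], [A → . a n], [Y → . A], [Y → . c], [Y' → . Y] }  — shift
  I1: { [Y → A .] }  — reduce
  I2: { [Y' → Y .] }  — accept
  I3: { [A → . a Y], [A → . a n], [A → a . Y], [A → a . n], [Y → . A], [Y → . c] }  — shift
  I4: { [Y → c .] }  — reduce
  I5: { [A → a Y .] }  — reduce
  I6: { [A → a n .] }  — reduce

Every state is either a pure shift/goto state or contains exactly one complete item and nothing to shift — no conflicts. The grammar is LR(0).

Answer: Yes, the grammar is LR(0)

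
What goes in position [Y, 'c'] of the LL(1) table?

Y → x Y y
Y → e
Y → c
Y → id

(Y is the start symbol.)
Y → c

To find M[Y, 'c'], we find productions for Y where 'c' is in the predict set (PREDICT(N → α) = (FIRST(α) \ {ε}) ∪ (FOLLOW(N) if α ⇒* ε)).

Y → x Y y: PREDICT = { 'x' }
Y → e: PREDICT = { 'e' }
Y → c: PREDICT = { 'c' }
  'c' is in predict set, so this production goes in M[Y, 'c']
Y → id: PREDICT = { 'id' }

M[Y, 'c'] = Y → c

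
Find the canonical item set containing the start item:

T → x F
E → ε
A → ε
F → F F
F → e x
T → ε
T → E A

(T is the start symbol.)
First, augment the grammar with T' → T
I₀ = CLOSURE({ [T' → . T] }):
  [T' → . T] has the dot before T: add [T → . x F], [T → .], [T → . E A]
  [T → . E A] has the dot before E: add [E → .]
No further items can be added.

I₀ = { [E → .], [T → . E A], [T → . x F], [T → .], [T' → . T] }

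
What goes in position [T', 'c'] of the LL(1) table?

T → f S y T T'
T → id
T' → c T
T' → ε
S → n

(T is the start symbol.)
T' → c T, T' → ε

To find M[T', 'c'], we find productions for T' where 'c' is in the predict set (PREDICT(N → α) = (FIRST(α) \ {ε}) ∪ (FOLLOW(N) if α ⇒* ε)).

Relevant sets:
  FOLLOW(T') = { $, 'c' }

T' → c T: PREDICT = { 'c' }
  'c' is in predict set, so this production goes in M[T', 'c']
T' → ε: PREDICT = { $, 'c' }
  'c' is in predict set, so this production goes in M[T', 'c']

M[T', 'c'] = T' → c T, T' → ε  (a multiply-defined cell — the grammar is not LL(1))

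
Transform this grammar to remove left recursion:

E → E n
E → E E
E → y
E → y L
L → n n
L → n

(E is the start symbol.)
E is directly left-recursive. The standard transformation for
  A → A α₁ | ... | A α_m | β₁ | ... | β_n
is
  A  → β₁ A' | ... | β_n A'
  A' → α₁ A' | ... | α_m A' | ε

E → y becomes E → y E'
E → y L becomes E → y L E'
E → E n becomes E' → n E'
E → E E becomes E' → E E'
Add E' → ε

Productions for other non-terminals are unchanged:
  L → n n
  L → n

Resulting grammar:
E → y E'
E → y L E'
E' → n E'
E' → E E'
E' → ε
L → n n
L → n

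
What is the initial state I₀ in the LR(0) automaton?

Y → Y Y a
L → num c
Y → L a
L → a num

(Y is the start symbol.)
{ [L → . a num], [L → . num c], [Y → . L a], [Y → . Y Y a], [Y' → . Y] }

First, augment the grammar with Y' → Y
I₀ = CLOSURE({ [Y' → . Y] }):
  [Y' → . Y] has the dot before Y: add [Y → . Y Y a], [Y → . L a]
  [Y → . L a] has the dot before L: add [L → . num c], [L → . a num]
No further items can be added.

I₀ = { [L → . a num], [L → . num c], [Y → . L a], [Y → . Y Y a], [Y' → . Y] }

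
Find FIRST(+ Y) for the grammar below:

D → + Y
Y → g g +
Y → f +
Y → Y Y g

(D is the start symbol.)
{ '+' }

To compute FIRST(+ Y), process the symbols left to right:
Symbol + is a terminal. Add '+' and stop.
FIRST(+ Y) = { '+' }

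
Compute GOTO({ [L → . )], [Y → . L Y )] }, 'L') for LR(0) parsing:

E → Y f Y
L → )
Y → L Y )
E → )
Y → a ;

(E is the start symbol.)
{ [L → . )], [Y → . L Y )], [Y → . a ;], [Y → L . Y )] }

GOTO(I, 'L') = CLOSURE({ [A → αX.β] : [A → α.Xβ] ∈ I, X = 'L' })

Items with dot before 'L', with the dot advanced:
  [Y → . L Y )] → [Y → L . Y )]
Closure of the advanced items:
  [Y → L . Y )] has the dot before Y: add [Y → . L Y )], [Y → . a ;]
  [Y → . L Y )] has the dot before L: add [L → . )]

GOTO = { [L → . )], [Y → . L Y )], [Y → . a ;], [Y → L . Y )] }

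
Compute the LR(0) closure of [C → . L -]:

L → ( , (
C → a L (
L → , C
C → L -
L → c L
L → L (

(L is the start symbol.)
{ [C → . L -], [L → . ( , (], [L → . , C], [L → . L (], [L → . c L] }

To compute CLOSURE, for each item [A → α.Bβ] where B is a non-terminal, add [B → .γ] for all productions B → γ; repeat for the newly added items until nothing changes.

Start with: [C → . L -]
  [C → . L -] has the dot before L: add [L → . ( , (], [L → . , C], [L → . c L], [L → . L (]
No further items can be added.

CLOSURE = { [C → . L -], [L → . ( , (], [L → . , C], [L → . L (], [L → . c L] }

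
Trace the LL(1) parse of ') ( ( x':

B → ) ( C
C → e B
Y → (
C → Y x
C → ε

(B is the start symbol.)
LL(1) parsing maintains a stack (initially the start symbol over $) and the input. At each step: if the stack top is a terminal, match it against the current input token; if it is a non-terminal N, replace it with the RHS of M[N, lookahead] (the unique production whose predict set contains the lookahead).

Stack is shown with the top on the left.

Stack    Input      Action
--------------------------
B $      ) ( ( x $  output B → ) ( C
) ( C $  ) ( ( x $  match ')'
( C $    ( ( x $    match '('
C $      ( x $      output C → Y x
Y x $    ( x $      output Y → (
( x $    ( x $      match '('
x $      x $        match 'x'
$        $          accept

The string is accepted.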